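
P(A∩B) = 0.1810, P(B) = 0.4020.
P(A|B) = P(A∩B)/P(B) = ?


P(A|B) = 0.1810/0.4020 = 0.4502

P(A|B) = 0.4502


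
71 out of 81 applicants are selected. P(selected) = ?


P = 71/81 = 0.8765

P = 0.8765


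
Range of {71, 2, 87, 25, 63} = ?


Max = 87, Min = 2
Range = 87 - 2 = 85

Range = 85


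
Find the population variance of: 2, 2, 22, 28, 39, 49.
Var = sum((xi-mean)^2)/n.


Mean = 23.6667
Squared deviations: 469.4444, 469.4444, 2.7778, 18.7778, 235.1111, 641.7778
Sum = 1837.3333
Variance = 1837.3333/6 = 306.2222

Variance = 306.2222


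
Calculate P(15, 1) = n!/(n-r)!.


P(15,1) = 15!/14!
= 1307674368000/87178291200
= 15

P(15,1) = 15


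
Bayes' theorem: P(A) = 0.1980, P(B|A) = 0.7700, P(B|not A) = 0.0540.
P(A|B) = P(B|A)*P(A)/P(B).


P(B) = P(B|A)*P(A) + P(B|A')*P(A')
= 0.7700*0.1980 + 0.0540*0.8020
= 0.152460 + 0.043308 = 0.195768
P(A|B) = 0.152460/0.195768 = 0.7788

P(A|B) = 0.7788


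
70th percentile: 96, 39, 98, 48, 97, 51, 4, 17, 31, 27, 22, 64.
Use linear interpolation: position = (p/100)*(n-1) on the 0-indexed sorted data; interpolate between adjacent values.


Sorted: 4, 17, 22, 27, 31, 39, 48, 51, 64, 96, 97, 98
n = 12
Index = 70/100 * 11 = 7.7000
Lower = data[7] = 51, Upper = data[8] = 64
P70 = 51 + 0.7000*(13) = 60.1000

P70 = 60.1000


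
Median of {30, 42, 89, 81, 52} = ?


Sorted: 30, 42, 52, 81, 89
n = 5 (odd)
Middle value = 52

Median = 52


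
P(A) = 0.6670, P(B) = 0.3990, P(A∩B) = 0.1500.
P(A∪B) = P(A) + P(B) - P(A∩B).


P(A∪B) = 0.6670 + 0.3990 - 0.1500
= 1.0660 - 0.1500
= 0.9160

P(A∪B) = 0.9160


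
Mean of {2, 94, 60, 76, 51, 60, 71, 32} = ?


Sum = 2 + 94 + 60 + 76 + 51 + 60 + 71 + 32 = 446
n = 8
Mean = 446/8 = 55.7500

Mean = 55.7500


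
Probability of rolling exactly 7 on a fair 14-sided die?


Favorable outcomes (roll = 7): 1
Total outcomes = 14
P = 1/14 = 0.0714

P = 0.0714


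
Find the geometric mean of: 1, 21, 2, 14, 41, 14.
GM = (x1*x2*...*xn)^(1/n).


Product = 1 × 21 × 2 × 14 × 41 × 14 = 337512
GM = 337512^(1/6) = 8.3441

GM = 8.3441


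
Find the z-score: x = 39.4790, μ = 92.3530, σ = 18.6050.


z = (39.4790 - 92.3530)/18.6050
= -52.8740/18.6050
= -2.8419

z = -2.8419


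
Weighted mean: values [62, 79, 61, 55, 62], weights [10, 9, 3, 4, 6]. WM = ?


Numerator = 62*10 + 79*9 + 61*3 + 55*4 + 62*6 = 2106
Denominator = 10 + 9 + 3 + 4 + 6 = 32
WM = 2106/32 = 65.8125

WM = 65.8125


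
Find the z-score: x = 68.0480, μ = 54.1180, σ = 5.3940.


z = (68.0480 - 54.1180)/5.3940
= 13.9300/5.3940
= 2.5825

z = 2.5825


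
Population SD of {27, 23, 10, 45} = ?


Mean = 26.2500
Variance = 156.6875
SD = sqrt(156.6875) = 12.5175

SD = 12.5175


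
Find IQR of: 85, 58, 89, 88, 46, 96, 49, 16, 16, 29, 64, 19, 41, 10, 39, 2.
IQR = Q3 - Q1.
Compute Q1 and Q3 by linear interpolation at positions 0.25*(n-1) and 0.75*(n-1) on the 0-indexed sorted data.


Sorted: 2, 10, 16, 16, 19, 29, 39, 41, 46, 49, 58, 64, 85, 88, 89, 96
Q1 (25th %ile) = 18.2500
Q3 (75th %ile) = 69.2500
IQR = 69.2500 - 18.2500 = 51.0000

IQR = 51.0000


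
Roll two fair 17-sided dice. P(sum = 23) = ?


Total outcomes = 17×17 = 289
Favorable (sum = 23): 12
P = 12/289 = 0.0415

P = 0.0415


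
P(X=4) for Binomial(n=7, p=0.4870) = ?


C(7,4) = 35
p^4 = 0.056249
(1-p)^3 = 0.135006
P = 35 * 0.056249 * 0.135006 = 0.2658

P(X=4) = 0.2658


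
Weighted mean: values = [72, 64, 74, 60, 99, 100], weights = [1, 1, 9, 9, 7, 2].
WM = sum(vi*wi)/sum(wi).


Numerator = 72*1 + 64*1 + 74*9 + 60*9 + 99*7 + 100*2 = 2235
Denominator = 1 + 1 + 9 + 9 + 7 + 2 = 29
WM = 2235/29 = 77.0690

WM = 77.0690


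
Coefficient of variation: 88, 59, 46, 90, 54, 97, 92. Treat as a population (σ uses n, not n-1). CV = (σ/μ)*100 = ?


Mean = 75.1429
SD = 19.6573
CV = (19.6573/75.1429)*100 = 26.1599%

CV = 26.1599%


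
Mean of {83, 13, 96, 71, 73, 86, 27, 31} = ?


Sum = 83 + 13 + 96 + 71 + 73 + 86 + 27 + 31 = 480
n = 8
Mean = 480/8 = 60.0000

Mean = 60.0000


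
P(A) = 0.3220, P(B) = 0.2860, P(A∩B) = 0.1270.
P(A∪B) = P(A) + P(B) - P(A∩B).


P(A∪B) = 0.3220 + 0.2860 - 0.1270
= 0.6080 - 0.1270
= 0.4810

P(A∪B) = 0.4810


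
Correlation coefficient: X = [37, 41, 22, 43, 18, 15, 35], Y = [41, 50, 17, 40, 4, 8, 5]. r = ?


Mean X = 30.1429, Mean Y = 23.5714
SD X = 10.669430, SD Y = 18.070158
Cov = 150.632653
r = 150.632653/(10.669430*18.070158) = 0.7813

r = 0.7813


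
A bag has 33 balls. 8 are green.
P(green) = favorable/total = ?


P = 8/33 = 0.2424

P = 0.2424


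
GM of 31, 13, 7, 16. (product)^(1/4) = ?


Product = 31 × 13 × 7 × 16 = 45136
GM = 45136^(1/4) = 14.5757

GM = 14.5757


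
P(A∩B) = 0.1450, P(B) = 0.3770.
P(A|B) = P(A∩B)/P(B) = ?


P(A|B) = 0.1450/0.3770 = 0.3846

P(A|B) = 0.3846


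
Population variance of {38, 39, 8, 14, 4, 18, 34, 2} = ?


Mean = 19.6250
Squared deviations: 337.6406, 375.3906, 135.1406, 31.6406, 244.1406, 2.6406, 206.6406, 310.6406
Sum = 1643.8750
Variance = 1643.8750/8 = 205.4844

Variance = 205.4844


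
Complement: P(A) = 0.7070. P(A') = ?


P(not A) = 1 - 0.7070 = 0.2930

P(not A) = 0.2930


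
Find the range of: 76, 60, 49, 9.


Max = 76, Min = 9
Range = 76 - 9 = 67

Range = 67


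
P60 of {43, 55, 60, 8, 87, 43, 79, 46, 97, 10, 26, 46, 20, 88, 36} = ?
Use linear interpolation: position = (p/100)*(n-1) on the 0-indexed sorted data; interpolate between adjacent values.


Sorted: 8, 10, 20, 26, 36, 43, 43, 46, 46, 55, 60, 79, 87, 88, 97
n = 15
Index = 60/100 * 14 = 8.4000
Lower = data[8] = 46, Upper = data[9] = 55
P60 = 46 + 0.4000*(9) = 49.6000

P60 = 49.6000


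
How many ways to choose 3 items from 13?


C(13,3) = 13!/(3! × 10!)
= 6227020800/(6 × 3628800)
= 286

C(13,3) = 286


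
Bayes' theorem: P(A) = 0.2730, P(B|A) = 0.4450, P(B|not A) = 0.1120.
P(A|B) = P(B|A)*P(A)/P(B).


P(B) = P(B|A)*P(A) + P(B|A')*P(A')
= 0.4450*0.2730 + 0.1120*0.7270
= 0.121485 + 0.081424 = 0.202909
P(A|B) = 0.121485/0.202909 = 0.5987

P(A|B) = 0.5987


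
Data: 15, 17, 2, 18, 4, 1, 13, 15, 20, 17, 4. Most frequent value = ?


Frequencies: 1:1, 2:1, 4:2, 13:1, 15:2, 17:2, 18:1, 20:1
Max frequency = 2
Mode = 4, 15, 17

Mode = 4, 15, 17


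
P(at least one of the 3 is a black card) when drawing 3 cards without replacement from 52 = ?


P(at least one) = 1 - P(none)
P(none) = (26/52) × (25/51) × (24/50) = 0.117647
P(at least one) = 1 - 0.117647 = 0.8824

P = 0.8824


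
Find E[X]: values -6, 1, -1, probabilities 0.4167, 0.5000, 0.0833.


E[X] = -6*0.4167 + 1*0.5000 - 1*0.0833
= -2.5002 + 0.5000 - 0.0833
= -2.0835

E[X] = -2.0835


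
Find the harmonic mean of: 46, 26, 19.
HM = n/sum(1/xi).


Sum of reciprocals = 1/46 + 1/26 + 1/19 = 0.112832
HM = 3/0.112832 = 26.5881

HM = 26.5881


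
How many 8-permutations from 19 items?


P(19,8) = 19!/11!
= 121645100408832000/39916800
= 3047466240

P(19,8) = 3047466240


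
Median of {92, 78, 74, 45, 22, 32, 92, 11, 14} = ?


Sorted: 11, 14, 22, 32, 45, 74, 78, 92, 92
n = 9 (odd)
Middle value = 45

Median = 45


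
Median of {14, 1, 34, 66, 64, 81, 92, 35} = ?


Sorted: 1, 14, 34, 35, 64, 66, 81, 92
n = 8 (even)
Middle values: 35 and 64
Median = (35+64)/2 = 49.5000

Median = 49.5000


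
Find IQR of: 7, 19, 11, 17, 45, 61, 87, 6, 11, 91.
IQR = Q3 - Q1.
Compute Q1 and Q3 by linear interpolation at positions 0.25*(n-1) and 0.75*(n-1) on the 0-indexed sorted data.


Sorted: 6, 7, 11, 11, 17, 19, 45, 61, 87, 91
Q1 (25th %ile) = 11.0000
Q3 (75th %ile) = 57.0000
IQR = 57.0000 - 11.0000 = 46.0000

IQR = 46.0000


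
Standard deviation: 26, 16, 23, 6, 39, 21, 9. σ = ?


Mean = 20.0000
Variance = 105.7143
SD = sqrt(105.7143) = 10.2817

SD = 10.2817


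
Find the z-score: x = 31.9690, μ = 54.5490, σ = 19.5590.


z = (31.9690 - 54.5490)/19.5590
= -22.5800/19.5590
= -1.1545

z = -1.1545


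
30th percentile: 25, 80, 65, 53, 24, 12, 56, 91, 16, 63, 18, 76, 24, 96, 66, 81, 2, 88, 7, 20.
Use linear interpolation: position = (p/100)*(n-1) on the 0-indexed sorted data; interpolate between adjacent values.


Sorted: 2, 7, 12, 16, 18, 20, 24, 24, 25, 53, 56, 63, 65, 66, 76, 80, 81, 88, 91, 96
n = 20
Index = 30/100 * 19 = 5.7000
Lower = data[5] = 20, Upper = data[6] = 24
P30 = 20 + 0.7000*(4) = 22.8000

P30 = 22.8000


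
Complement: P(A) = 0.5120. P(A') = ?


P(not A) = 1 - 0.5120 = 0.4880

P(not A) = 0.4880


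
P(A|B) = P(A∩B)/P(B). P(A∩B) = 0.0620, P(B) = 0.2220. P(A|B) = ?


P(A|B) = 0.0620/0.2220 = 0.2793

P(A|B) = 0.2793


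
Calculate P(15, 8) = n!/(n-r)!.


P(15,8) = 15!/7!
= 1307674368000/5040
= 259459200

P(15,8) = 259459200


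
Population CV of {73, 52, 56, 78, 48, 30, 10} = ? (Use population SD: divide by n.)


Mean = 49.5714
SD = 21.8949
CV = (21.8949/49.5714)*100 = 44.1684%

CV = 44.1684%


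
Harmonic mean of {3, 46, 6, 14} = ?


Sum of reciprocals = 1/3 + 1/46 + 1/6 + 1/14 = 0.593168
HM = 4/0.593168 = 6.7435

HM = 6.7435


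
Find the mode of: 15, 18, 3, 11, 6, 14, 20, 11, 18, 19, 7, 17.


Frequencies: 3:1, 6:1, 7:1, 11:2, 14:1, 15:1, 17:1, 18:2, 19:1, 20:1
Max frequency = 2
Mode = 11, 18

Mode = 11, 18


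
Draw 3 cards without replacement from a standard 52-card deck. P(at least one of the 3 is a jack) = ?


P(at least one) = 1 - P(none)
P(none) = (48/52) × (47/51) × (46/50) = 0.782624
P(at least one) = 1 - 0.782624 = 0.2174

P = 0.2174


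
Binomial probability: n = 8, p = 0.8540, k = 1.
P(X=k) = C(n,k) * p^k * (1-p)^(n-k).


C(8,1) = 8
p^1 = 0.854000
(1-p)^7 = 1.414067e-06
P = 8 * 0.854000 * 1.414067e-06 = 9.6609e-06

P(X=1) = 9.6609e-06


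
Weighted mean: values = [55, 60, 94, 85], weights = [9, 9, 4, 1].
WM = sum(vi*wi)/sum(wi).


Numerator = 55*9 + 60*9 + 94*4 + 85*1 = 1496
Denominator = 9 + 9 + 4 + 1 = 23
WM = 1496/23 = 65.0435

WM = 65.0435


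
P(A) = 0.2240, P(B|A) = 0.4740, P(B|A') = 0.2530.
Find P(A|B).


P(B) = P(B|A)*P(A) + P(B|A')*P(A')
= 0.4740*0.2240 + 0.2530*0.7760
= 0.106176 + 0.196328 = 0.302504
P(A|B) = 0.106176/0.302504 = 0.3510

P(A|B) = 0.3510


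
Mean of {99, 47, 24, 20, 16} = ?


Sum = 99 + 47 + 24 + 20 + 16 = 206
n = 5
Mean = 206/5 = 41.2000

Mean = 41.2000


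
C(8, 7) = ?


C(8,7) = 8!/(7! × 1!)
= 40320/(5040 × 1)
= 8

C(8,7) = 8


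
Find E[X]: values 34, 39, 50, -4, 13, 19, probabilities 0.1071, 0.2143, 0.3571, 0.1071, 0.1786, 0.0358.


E[X] = 34*0.1071 + 39*0.2143 + 50*0.3571 - 4*0.1071 + 13*0.1786 + 19*0.0358
= 3.6414 + 8.3577 + 17.8550 - 0.4284 + 2.3218 + 0.6802
= 32.4277

E[X] = 32.4277


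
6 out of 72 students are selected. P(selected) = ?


P = 6/72 = 0.0833

P = 0.0833


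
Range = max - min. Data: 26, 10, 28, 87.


Max = 87, Min = 10
Range = 87 - 10 = 77

Range = 77


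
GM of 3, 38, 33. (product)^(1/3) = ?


Product = 3 × 38 × 33 = 3762
GM = 3762^(1/3) = 15.5527

GM = 15.5527


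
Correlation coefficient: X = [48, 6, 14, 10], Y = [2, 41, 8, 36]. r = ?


Mean X = 19.5000, Mean Y = 21.7500
SD X = 16.695808, SD Y = 16.976086
Cov = -220.625000
r = -220.625000/(16.695808*16.976086) = -0.7784

r = -0.7784


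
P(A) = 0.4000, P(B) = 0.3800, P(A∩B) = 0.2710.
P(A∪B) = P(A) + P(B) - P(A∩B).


P(A∪B) = 0.4000 + 0.3800 - 0.2710
= 0.7800 - 0.2710
= 0.5090

P(A∪B) = 0.5090


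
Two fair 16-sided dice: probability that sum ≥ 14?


Total outcomes = 16×16 = 256
Favorable (sum ≥ 14): 178
P = 178/256 = 0.6953

P = 0.6953


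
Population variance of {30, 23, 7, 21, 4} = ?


Mean = 17.0000
Squared deviations: 169.0000, 36.0000, 100.0000, 16.0000, 169.0000
Sum = 490.0000
Variance = 490.0000/5 = 98.0000

Variance = 98.0000


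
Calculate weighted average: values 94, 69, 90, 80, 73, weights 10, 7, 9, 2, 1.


Numerator = 94*10 + 69*7 + 90*9 + 80*2 + 73*1 = 2466
Denominator = 10 + 7 + 9 + 2 + 1 = 29
WM = 2466/29 = 85.0345

WM = 85.0345


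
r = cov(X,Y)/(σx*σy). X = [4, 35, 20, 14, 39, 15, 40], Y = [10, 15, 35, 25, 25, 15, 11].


Mean X = 23.8571, Mean Y = 19.4286
SD X = 13.086837, SD Y = 8.482876
Cov = 1.489796
r = 1.489796/(13.086837*8.482876) = 0.0134

r = 0.0134


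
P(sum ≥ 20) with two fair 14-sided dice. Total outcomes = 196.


Total outcomes = 14×14 = 196
Favorable (sum ≥ 20): 45
P = 45/196 = 0.2296

P = 0.2296


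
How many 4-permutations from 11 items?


P(11,4) = 11!/7!
= 39916800/5040
= 7920

P(11,4) = 7920


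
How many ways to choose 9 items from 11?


C(11,9) = 11!/(9! × 2!)
= 39916800/(362880 × 2)
= 55

C(11,9) = 55


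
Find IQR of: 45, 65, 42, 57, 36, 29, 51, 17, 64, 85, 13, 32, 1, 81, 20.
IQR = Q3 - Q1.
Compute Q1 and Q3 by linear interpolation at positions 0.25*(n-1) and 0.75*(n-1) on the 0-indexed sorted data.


Sorted: 1, 13, 17, 20, 29, 32, 36, 42, 45, 51, 57, 64, 65, 81, 85
Q1 (25th %ile) = 24.5000
Q3 (75th %ile) = 60.5000
IQR = 60.5000 - 24.5000 = 36.0000

IQR = 36.0000


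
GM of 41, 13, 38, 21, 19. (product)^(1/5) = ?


Product = 41 × 13 × 38 × 21 × 19 = 8081346
GM = 8081346^(1/5) = 24.0711

GM = 24.0711


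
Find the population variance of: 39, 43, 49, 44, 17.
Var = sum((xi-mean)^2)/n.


Mean = 38.4000
Squared deviations: 0.3600, 21.1600, 112.3600, 31.3600, 457.9600
Sum = 623.2000
Variance = 623.2000/5 = 124.6400

Variance = 124.6400


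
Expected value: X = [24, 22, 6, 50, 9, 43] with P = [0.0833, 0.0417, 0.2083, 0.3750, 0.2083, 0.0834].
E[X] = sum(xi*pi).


E[X] = 24*0.0833 + 22*0.0417 + 6*0.2083 + 50*0.3750 + 9*0.2083 + 43*0.0834
= 1.9992 + 0.9174 + 1.2498 + 18.7500 + 1.8747 + 3.5862
= 28.3773

E[X] = 28.3773


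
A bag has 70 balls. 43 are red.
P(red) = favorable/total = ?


P = 43/70 = 0.6143

P = 0.6143


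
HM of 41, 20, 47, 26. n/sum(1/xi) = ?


Sum of reciprocals = 1/41 + 1/20 + 1/47 + 1/26 = 0.134128
HM = 4/0.134128 = 29.8222

HM = 29.8222


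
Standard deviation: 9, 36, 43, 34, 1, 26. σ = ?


Mean = 24.8333
Variance = 226.4722
SD = sqrt(226.4722) = 15.0490

SD = 15.0490


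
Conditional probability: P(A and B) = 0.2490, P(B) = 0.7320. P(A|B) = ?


P(A|B) = 0.2490/0.7320 = 0.3402

P(A|B) = 0.3402


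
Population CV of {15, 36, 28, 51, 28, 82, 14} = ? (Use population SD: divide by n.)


Mean = 36.2857
SD = 22.0176
CV = (22.0176/36.2857)*100 = 60.6785%

CV = 60.6785%


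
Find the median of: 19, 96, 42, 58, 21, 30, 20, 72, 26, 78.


Sorted: 19, 20, 21, 26, 30, 42, 58, 72, 78, 96
n = 10 (even)
Middle values: 30 and 42
Median = (30+42)/2 = 36.0000

Median = 36.0000


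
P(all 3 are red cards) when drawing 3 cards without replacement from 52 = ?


P(all red cards) = (26/52) × (25/51) × (24/50)
= 0.1176

P = 0.1176


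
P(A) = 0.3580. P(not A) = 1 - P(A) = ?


P(not A) = 1 - 0.3580 = 0.6420

P(not A) = 0.6420


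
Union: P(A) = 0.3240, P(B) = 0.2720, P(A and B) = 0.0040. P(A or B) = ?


P(A∪B) = 0.3240 + 0.2720 - 0.0040
= 0.5960 - 0.0040
= 0.5920

P(A∪B) = 0.5920


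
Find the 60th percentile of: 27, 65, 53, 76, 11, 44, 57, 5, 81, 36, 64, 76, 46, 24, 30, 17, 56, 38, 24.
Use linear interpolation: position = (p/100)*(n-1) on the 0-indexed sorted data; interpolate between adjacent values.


Sorted: 5, 11, 17, 24, 24, 27, 30, 36, 38, 44, 46, 53, 56, 57, 64, 65, 76, 76, 81
n = 19
Index = 60/100 * 18 = 10.8000
Lower = data[10] = 46, Upper = data[11] = 53
P60 = 46 + 0.8000*(7) = 51.6000

P60 = 51.6000


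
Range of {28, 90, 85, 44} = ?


Max = 90, Min = 28
Range = 90 - 28 = 62

Range = 62


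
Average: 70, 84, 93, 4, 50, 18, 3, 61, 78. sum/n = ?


Sum = 70 + 84 + 93 + 4 + 50 + 18 + 3 + 61 + 78 = 461
n = 9
Mean = 461/9 = 51.2222

Mean = 51.2222


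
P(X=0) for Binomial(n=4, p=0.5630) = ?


C(4,0) = 1
p^0 = 1.000000
(1-p)^4 = 0.036469
P = 1 * 1.000000 * 0.036469 = 0.0365

P(X=0) = 0.0365


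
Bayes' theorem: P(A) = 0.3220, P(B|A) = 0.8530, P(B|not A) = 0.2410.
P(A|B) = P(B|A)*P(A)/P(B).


P(B) = P(B|A)*P(A) + P(B|A')*P(A')
= 0.8530*0.3220 + 0.2410*0.6780
= 0.274666 + 0.163398 = 0.438064
P(A|B) = 0.274666/0.438064 = 0.6270

P(A|B) = 0.6270


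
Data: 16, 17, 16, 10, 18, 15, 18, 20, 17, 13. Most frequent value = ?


Frequencies: 10:1, 13:1, 15:1, 16:2, 17:2, 18:2, 20:1
Max frequency = 2
Mode = 16, 17, 18

Mode = 16, 17, 18


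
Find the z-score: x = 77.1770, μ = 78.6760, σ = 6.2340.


z = (77.1770 - 78.6760)/6.2340
= -1.4990/6.2340
= -0.2405

z = -0.2405


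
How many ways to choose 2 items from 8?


C(8,2) = 8!/(2! × 6!)
= 40320/(2 × 720)
= 28

C(8,2) = 28


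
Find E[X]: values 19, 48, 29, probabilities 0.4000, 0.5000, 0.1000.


E[X] = 19*0.4000 + 48*0.5000 + 29*0.1000
= 7.6000 + 24.0000 + 2.9000
= 34.5000

E[X] = 34.5000


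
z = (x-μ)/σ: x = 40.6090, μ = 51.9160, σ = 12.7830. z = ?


z = (40.6090 - 51.9160)/12.7830
= -11.3070/12.7830
= -0.8845

z = -0.8845


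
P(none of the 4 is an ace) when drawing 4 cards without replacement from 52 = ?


P(no aces) = (48/52) × (47/51) × (46/50) × (45/49)
= 0.7187

P = 0.7187


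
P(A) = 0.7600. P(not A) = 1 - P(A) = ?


P(not A) = 1 - 0.7600 = 0.2400

P(not A) = 0.2400


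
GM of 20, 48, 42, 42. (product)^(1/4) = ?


Product = 20 × 48 × 42 × 42 = 1693440
GM = 1693440^(1/4) = 36.0738

GM = 36.0738


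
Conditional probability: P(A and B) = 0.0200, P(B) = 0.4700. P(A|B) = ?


P(A|B) = 0.0200/0.4700 = 0.0426

P(A|B) = 0.0426


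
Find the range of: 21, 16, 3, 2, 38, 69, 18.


Max = 69, Min = 2
Range = 69 - 2 = 67

Range = 67


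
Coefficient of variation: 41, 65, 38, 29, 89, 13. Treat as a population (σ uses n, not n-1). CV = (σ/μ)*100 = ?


Mean = 45.8333
SD = 24.7549
CV = (24.7549/45.8333)*100 = 54.0107%

CV = 54.0107%


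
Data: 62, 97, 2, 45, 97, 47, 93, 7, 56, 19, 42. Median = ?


Sorted: 2, 7, 19, 42, 45, 47, 56, 62, 93, 97, 97
n = 11 (odd)
Middle value = 47

Median = 47


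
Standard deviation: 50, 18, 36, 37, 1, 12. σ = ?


Mean = 25.6667
Variance = 280.2222
SD = sqrt(280.2222) = 16.7398

SD = 16.7398


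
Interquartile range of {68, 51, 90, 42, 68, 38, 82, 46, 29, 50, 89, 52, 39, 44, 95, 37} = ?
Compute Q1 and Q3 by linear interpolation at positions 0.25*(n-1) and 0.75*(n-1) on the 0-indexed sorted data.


Sorted: 29, 37, 38, 39, 42, 44, 46, 50, 51, 52, 68, 68, 82, 89, 90, 95
Q1 (25th %ile) = 41.2500
Q3 (75th %ile) = 71.5000
IQR = 71.5000 - 41.2500 = 30.2500

IQR = 30.2500


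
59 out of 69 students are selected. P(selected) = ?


P = 59/69 = 0.8551

P = 0.8551


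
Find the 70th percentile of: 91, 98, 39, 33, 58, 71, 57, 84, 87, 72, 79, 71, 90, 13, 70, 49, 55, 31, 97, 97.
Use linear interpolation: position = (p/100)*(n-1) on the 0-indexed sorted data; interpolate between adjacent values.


Sorted: 13, 31, 33, 39, 49, 55, 57, 58, 70, 71, 71, 72, 79, 84, 87, 90, 91, 97, 97, 98
n = 20
Index = 70/100 * 19 = 13.3000
Lower = data[13] = 84, Upper = data[14] = 87
P70 = 84 + 0.3000*(3) = 84.9000

P70 = 84.9000


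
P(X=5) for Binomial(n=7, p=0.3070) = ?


C(7,5) = 21
p^5 = 0.002727
(1-p)^2 = 0.480249
P = 21 * 0.002727 * 0.480249 = 0.0275

P(X=5) = 0.0275


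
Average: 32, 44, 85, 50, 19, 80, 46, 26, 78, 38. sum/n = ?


Sum = 32 + 44 + 85 + 50 + 19 + 80 + 46 + 26 + 78 + 38 = 498
n = 10
Mean = 498/10 = 49.8000

Mean = 49.8000


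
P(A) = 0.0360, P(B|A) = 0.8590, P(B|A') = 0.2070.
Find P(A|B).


P(B) = P(B|A)*P(A) + P(B|A')*P(A')
= 0.8590*0.0360 + 0.2070*0.9640
= 0.030924 + 0.199548 = 0.230472
P(A|B) = 0.030924/0.230472 = 0.1342

P(A|B) = 0.1342


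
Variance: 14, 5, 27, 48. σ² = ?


Mean = 23.5000
Squared deviations: 90.2500, 342.2500, 12.2500, 600.2500
Sum = 1045.0000
Variance = 1045.0000/4 = 261.2500

Variance = 261.2500


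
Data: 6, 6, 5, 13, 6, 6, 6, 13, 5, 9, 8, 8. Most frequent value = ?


Frequencies: 5:2, 6:5, 8:2, 9:1, 13:2
Max frequency = 5
Mode = 6

Mode = 6


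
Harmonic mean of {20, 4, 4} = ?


Sum of reciprocals = 1/20 + 1/4 + 1/4 = 0.550000
HM = 3/0.550000 = 5.4545

HM = 5.4545


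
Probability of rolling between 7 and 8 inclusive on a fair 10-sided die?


Favorable outcomes (7 ≤ roll ≤ 8): 2
Total outcomes = 10
P = 2/10 = 0.2000

P = 0.2000


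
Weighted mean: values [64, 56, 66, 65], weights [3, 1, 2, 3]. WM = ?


Numerator = 64*3 + 56*1 + 66*2 + 65*3 = 575
Denominator = 3 + 1 + 2 + 3 = 9
WM = 575/9 = 63.8889

WM = 63.8889


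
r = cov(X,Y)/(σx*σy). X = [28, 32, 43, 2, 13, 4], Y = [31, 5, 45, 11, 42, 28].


Mean X = 20.3333, Mean Y = 27.0000
SD X = 15.084945, SD Y = 14.753531
Cov = 58.166667
r = 58.166667/(15.084945*14.753531) = 0.2614

r = 0.2614


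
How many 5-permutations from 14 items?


P(14,5) = 14!/9!
= 87178291200/362880
= 240240

P(14,5) = 240240


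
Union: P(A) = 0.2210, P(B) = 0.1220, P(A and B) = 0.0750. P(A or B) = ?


P(A∪B) = 0.2210 + 0.1220 - 0.0750
= 0.3430 - 0.0750
= 0.2680

P(A∪B) = 0.2680


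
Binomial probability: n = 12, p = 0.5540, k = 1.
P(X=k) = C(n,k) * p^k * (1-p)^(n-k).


C(12,1) = 12
p^1 = 0.554000
(1-p)^11 = 0.000139
P = 12 * 0.554000 * 0.000139 = 0.0009

P(X=1) = 0.0009


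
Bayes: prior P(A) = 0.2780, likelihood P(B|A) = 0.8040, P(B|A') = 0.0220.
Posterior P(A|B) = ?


P(B) = P(B|A)*P(A) + P(B|A')*P(A')
= 0.8040*0.2780 + 0.0220*0.7220
= 0.223512 + 0.015884 = 0.239396
P(A|B) = 0.223512/0.239396 = 0.9336

P(A|B) = 0.9336


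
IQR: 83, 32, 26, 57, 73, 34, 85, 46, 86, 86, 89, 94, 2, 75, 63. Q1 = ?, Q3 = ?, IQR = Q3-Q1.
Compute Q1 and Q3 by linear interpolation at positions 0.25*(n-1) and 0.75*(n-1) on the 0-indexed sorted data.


Sorted: 2, 26, 32, 34, 46, 57, 63, 73, 75, 83, 85, 86, 86, 89, 94
Q1 (25th %ile) = 40.0000
Q3 (75th %ile) = 85.5000
IQR = 85.5000 - 40.0000 = 45.5000

IQR = 45.5000


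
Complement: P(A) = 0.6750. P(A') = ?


P(not A) = 1 - 0.6750 = 0.3250

P(not A) = 0.3250


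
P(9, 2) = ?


P(9,2) = 9!/7!
= 362880/5040
= 72

P(9,2) = 72


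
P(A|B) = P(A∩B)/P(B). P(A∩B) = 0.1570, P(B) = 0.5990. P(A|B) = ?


P(A|B) = 0.1570/0.5990 = 0.2621

P(A|B) = 0.2621


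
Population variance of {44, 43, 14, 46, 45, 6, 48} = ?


Mean = 35.1429
Squared deviations: 78.4490, 61.7347, 447.0204, 117.8776, 97.1633, 849.3061, 165.3061
Sum = 1816.8571
Variance = 1816.8571/7 = 259.5510

Variance = 259.5510


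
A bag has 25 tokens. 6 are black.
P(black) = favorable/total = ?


P = 6/25 = 0.2400

P = 0.2400


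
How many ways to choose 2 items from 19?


C(19,2) = 19!/(2! × 17!)
= 121645100408832000/(2 × 355687428096000)
= 171

C(19,2) = 171


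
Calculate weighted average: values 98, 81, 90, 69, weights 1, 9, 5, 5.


Numerator = 98*1 + 81*9 + 90*5 + 69*5 = 1622
Denominator = 1 + 9 + 5 + 5 = 20
WM = 1622/20 = 81.1000

WM = 81.1000


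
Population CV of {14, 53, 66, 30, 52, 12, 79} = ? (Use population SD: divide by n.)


Mean = 43.7143
SD = 23.8250
CV = (23.8250/43.7143)*100 = 54.5017%

CV = 54.5017%


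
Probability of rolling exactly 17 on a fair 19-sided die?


Favorable outcomes (roll = 17): 1
Total outcomes = 19
P = 1/19 = 0.0526

P = 0.0526


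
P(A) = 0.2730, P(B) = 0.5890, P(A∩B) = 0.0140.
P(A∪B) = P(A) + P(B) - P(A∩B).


P(A∪B) = 0.2730 + 0.5890 - 0.0140
= 0.8620 - 0.0140
= 0.8480

P(A∪B) = 0.8480


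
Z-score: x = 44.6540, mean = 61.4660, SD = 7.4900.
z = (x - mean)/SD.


z = (44.6540 - 61.4660)/7.4900
= -16.8120/7.4900
= -2.2446

z = -2.2446


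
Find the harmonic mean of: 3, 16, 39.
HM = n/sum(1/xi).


Sum of reciprocals = 1/3 + 1/16 + 1/39 = 0.421474
HM = 3/0.421474 = 7.1179

HM = 7.1179


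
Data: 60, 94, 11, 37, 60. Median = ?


Sorted: 11, 37, 60, 60, 94
n = 5 (odd)
Middle value = 60

Median = 60


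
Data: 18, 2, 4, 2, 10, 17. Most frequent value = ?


Frequencies: 2:2, 4:1, 10:1, 17:1, 18:1
Max frequency = 2
Mode = 2

Mode = 2


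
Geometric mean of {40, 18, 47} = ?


Product = 40 × 18 × 47 = 33840
GM = 33840^(1/3) = 32.3452

GM = 32.3452


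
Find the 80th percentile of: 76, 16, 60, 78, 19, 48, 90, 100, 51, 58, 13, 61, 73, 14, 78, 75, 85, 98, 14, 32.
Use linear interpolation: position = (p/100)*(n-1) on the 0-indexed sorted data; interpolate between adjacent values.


Sorted: 13, 14, 14, 16, 19, 32, 48, 51, 58, 60, 61, 73, 75, 76, 78, 78, 85, 90, 98, 100
n = 20
Index = 80/100 * 19 = 15.2000
Lower = data[15] = 78, Upper = data[16] = 85
P80 = 78 + 0.2000*(7) = 79.4000

P80 = 79.4000


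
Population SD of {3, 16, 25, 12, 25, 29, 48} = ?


Mean = 22.5714
Variance = 176.8163
SD = sqrt(176.8163) = 13.2972

SD = 13.2972


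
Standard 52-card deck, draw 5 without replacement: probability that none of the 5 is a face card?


P(no face cards) = (40/52) × (39/51) × (38/50) × (37/49) × (36/48)
= 0.2532

P = 0.2532


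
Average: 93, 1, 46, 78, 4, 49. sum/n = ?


Sum = 93 + 1 + 46 + 78 + 4 + 49 = 271
n = 6
Mean = 271/6 = 45.1667

Mean = 45.1667


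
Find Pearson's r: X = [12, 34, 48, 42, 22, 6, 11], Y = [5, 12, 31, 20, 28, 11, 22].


Mean X = 25.0000, Mean Y = 18.4286
SD X = 15.278369, SD Y = 8.797031
Cov = 70.714286
r = 70.714286/(15.278369*8.797031) = 0.5261

r = 0.5261


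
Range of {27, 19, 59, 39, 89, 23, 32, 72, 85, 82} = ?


Max = 89, Min = 19
Range = 89 - 19 = 70

Range = 70


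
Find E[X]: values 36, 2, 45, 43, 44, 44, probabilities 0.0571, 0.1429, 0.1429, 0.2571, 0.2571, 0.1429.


E[X] = 36*0.0571 + 2*0.1429 + 45*0.1429 + 43*0.2571 + 44*0.2571 + 44*0.1429
= 2.0556 + 0.2858 + 6.4305 + 11.0553 + 11.3124 + 6.2876
= 37.4272

E[X] = 37.4272


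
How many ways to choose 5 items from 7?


C(7,5) = 7!/(5! × 2!)
= 5040/(120 × 2)
= 21

C(7,5) = 21


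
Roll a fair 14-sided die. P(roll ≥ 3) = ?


Favorable outcomes (roll ≥ 3): 12
Total outcomes = 14
P = 12/14 = 0.8571

P = 0.8571


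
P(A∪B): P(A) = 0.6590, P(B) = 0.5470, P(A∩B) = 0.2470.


P(A∪B) = 0.6590 + 0.5470 - 0.2470
= 1.2060 - 0.2470
= 0.9590

P(A∪B) = 0.9590


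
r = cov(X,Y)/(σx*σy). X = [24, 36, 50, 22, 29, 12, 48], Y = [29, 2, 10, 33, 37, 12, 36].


Mean X = 31.5714, Mean Y = 22.7143
SD X = 12.915739, SD Y = 13.263422
Cov = -11.551020
r = -11.551020/(12.915739*13.263422) = -0.0674

r = -0.0674


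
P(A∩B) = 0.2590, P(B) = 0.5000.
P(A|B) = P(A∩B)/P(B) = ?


P(A|B) = 0.2590/0.5000 = 0.5180

P(A|B) = 0.5180


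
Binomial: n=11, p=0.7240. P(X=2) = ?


C(11,2) = 55
p^2 = 0.524176
(1-p)^9 = 9.293552e-06
P = 55 * 0.524176 * 9.293552e-06 = 0.0003

P(X=2) = 0.0003


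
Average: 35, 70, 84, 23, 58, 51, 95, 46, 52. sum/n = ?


Sum = 35 + 70 + 84 + 23 + 58 + 51 + 95 + 46 + 52 = 514
n = 9
Mean = 514/9 = 57.1111

Mean = 57.1111


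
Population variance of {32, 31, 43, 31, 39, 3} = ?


Mean = 29.8333
Squared deviations: 4.6944, 1.3611, 173.3611, 1.3611, 84.0278, 720.0278
Sum = 984.8333
Variance = 984.8333/6 = 164.1389

Variance = 164.1389


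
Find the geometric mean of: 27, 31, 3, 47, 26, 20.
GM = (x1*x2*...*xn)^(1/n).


Product = 27 × 31 × 3 × 47 × 26 × 20 = 61368840
GM = 61368840^(1/6) = 19.8606

GM = 19.8606


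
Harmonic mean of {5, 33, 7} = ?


Sum of reciprocals = 1/5 + 1/33 + 1/7 = 0.373160
HM = 3/0.373160 = 8.0394

HM = 8.0394


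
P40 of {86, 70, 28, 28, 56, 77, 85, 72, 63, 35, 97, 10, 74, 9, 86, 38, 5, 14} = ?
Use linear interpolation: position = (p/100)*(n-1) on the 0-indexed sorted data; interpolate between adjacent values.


Sorted: 5, 9, 10, 14, 28, 28, 35, 38, 56, 63, 70, 72, 74, 77, 85, 86, 86, 97
n = 18
Index = 40/100 * 17 = 6.8000
Lower = data[6] = 35, Upper = data[7] = 38
P40 = 35 + 0.8000*(3) = 37.4000

P40 = 37.4000


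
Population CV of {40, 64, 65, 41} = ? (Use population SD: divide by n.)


Mean = 52.5000
SD = 12.0104
CV = (12.0104/52.5000)*100 = 22.8770%

CV = 22.8770%


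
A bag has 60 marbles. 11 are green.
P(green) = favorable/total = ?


P = 11/60 = 0.1833

P = 0.1833


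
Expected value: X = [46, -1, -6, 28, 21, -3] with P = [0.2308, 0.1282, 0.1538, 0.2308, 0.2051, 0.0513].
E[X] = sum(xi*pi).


E[X] = 46*0.2308 - 1*0.1282 - 6*0.1538 + 28*0.2308 + 21*0.2051 - 3*0.0513
= 10.6168 - 0.1282 - 0.9228 + 6.4624 + 4.3071 - 0.1539
= 20.1814

E[X] = 20.1814


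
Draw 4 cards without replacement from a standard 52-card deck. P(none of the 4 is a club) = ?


P(no clubs) = (39/52) × (38/51) × (37/50) × (36/49)
= 0.3038

P = 0.3038


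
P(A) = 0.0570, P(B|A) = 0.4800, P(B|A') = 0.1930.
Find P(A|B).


P(B) = P(B|A)*P(A) + P(B|A')*P(A')
= 0.4800*0.0570 + 0.1930*0.9430
= 0.027360 + 0.181999 = 0.209359
P(A|B) = 0.027360/0.209359 = 0.1307

P(A|B) = 0.1307


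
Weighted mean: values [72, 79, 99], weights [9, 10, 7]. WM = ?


Numerator = 72*9 + 79*10 + 99*7 = 2131
Denominator = 9 + 10 + 7 = 26
WM = 2131/26 = 81.9615

WM = 81.9615


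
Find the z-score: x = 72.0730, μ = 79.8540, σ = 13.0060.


z = (72.0730 - 79.8540)/13.0060
= -7.7810/13.0060
= -0.5983

z = -0.5983


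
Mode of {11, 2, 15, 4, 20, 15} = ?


Frequencies: 2:1, 4:1, 11:1, 15:2, 20:1
Max frequency = 2
Mode = 15

Mode = 15


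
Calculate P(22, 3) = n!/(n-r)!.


P(22,3) = 22!/19!
= 1124000727777607680000/121645100408832000
= 9240

P(22,3) = 9240


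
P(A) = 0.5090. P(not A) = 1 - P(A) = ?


P(not A) = 1 - 0.5090 = 0.4910

P(not A) = 0.4910


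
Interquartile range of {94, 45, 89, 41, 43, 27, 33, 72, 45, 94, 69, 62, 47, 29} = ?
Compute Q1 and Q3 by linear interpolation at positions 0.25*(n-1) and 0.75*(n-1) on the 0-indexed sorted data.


Sorted: 27, 29, 33, 41, 43, 45, 45, 47, 62, 69, 72, 89, 94, 94
Q1 (25th %ile) = 41.5000
Q3 (75th %ile) = 71.2500
IQR = 71.2500 - 41.5000 = 29.7500

IQR = 29.7500


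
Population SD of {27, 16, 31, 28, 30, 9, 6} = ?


Mean = 21.0000
Variance = 94.2857
SD = sqrt(94.2857) = 9.7101

SD = 9.7101


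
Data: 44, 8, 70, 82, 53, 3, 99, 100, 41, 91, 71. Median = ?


Sorted: 3, 8, 41, 44, 53, 70, 71, 82, 91, 99, 100
n = 11 (odd)
Middle value = 70

Median = 70


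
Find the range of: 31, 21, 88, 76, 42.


Max = 88, Min = 21
Range = 88 - 21 = 67

Range = 67


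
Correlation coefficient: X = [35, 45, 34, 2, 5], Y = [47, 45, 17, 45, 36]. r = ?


Mean X = 24.2000, Mean Y = 38.0000
SD X = 17.359724, SD Y = 11.171392
Cov = -16.000000
r = -16.000000/(17.359724*11.171392) = -0.0825

r = -0.0825


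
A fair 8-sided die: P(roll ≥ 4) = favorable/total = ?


Favorable outcomes (roll ≥ 4): 5
Total outcomes = 8
P = 5/8 = 0.6250

P = 0.6250


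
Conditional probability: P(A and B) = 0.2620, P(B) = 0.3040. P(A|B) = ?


P(A|B) = 0.2620/0.3040 = 0.8618

P(A|B) = 0.8618


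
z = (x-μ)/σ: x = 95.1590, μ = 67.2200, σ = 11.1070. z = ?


z = (95.1590 - 67.2200)/11.1070
= 27.9390/11.1070
= 2.5154

z = 2.5154


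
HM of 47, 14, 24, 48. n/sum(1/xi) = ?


Sum of reciprocals = 1/47 + 1/14 + 1/24 + 1/48 = 0.155205
HM = 4/0.155205 = 25.7723

HM = 25.7723


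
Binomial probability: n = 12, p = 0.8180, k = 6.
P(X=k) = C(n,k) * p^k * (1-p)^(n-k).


C(12,6) = 924
p^6 = 0.299585
(1-p)^6 = 3.634363e-05
P = 924 * 0.299585 * 3.634363e-05 = 0.0101

P(X=6) = 0.0101


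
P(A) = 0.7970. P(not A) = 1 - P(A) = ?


P(not A) = 1 - 0.7970 = 0.2030

P(not A) = 0.2030


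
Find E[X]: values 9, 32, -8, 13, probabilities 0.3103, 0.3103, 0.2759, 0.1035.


E[X] = 9*0.3103 + 32*0.3103 - 8*0.2759 + 13*0.1035
= 2.7927 + 9.9296 - 2.2072 + 1.3455
= 11.8606

E[X] = 11.8606


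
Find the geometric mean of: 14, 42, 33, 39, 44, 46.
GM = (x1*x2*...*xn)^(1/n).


Product = 14 × 42 × 33 × 39 × 44 × 46 = 1531674144
GM = 1531674144^(1/6) = 33.9517

GM = 33.9517


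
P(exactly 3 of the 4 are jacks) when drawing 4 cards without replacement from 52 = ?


Hypergeometric: P(X=3) = C(4,3)·C(48,1) / C(52,4)
= 4 × 48 / 270725
= 192/270725 = 0.0007

P = 0.0007


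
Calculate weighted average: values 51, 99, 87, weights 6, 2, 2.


Numerator = 51*6 + 99*2 + 87*2 = 678
Denominator = 6 + 2 + 2 = 10
WM = 678/10 = 67.8000

WM = 67.8000


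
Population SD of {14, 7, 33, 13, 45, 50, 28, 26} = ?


Mean = 27.0000
Variance = 207.0000
SD = sqrt(207.0000) = 14.3875

SD = 14.3875


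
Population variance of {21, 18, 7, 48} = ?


Mean = 23.5000
Squared deviations: 6.2500, 30.2500, 272.2500, 600.2500
Sum = 909.0000
Variance = 909.0000/4 = 227.2500

Variance = 227.2500


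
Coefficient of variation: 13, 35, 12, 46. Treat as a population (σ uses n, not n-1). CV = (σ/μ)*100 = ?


Mean = 26.5000
SD = 14.5344
CV = (14.5344/26.5000)*100 = 54.8470%

CV = 54.8470%


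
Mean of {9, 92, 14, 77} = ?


Sum = 9 + 92 + 14 + 77 = 192
n = 4
Mean = 192/4 = 48.0000

Mean = 48.0000


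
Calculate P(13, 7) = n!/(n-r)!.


P(13,7) = 13!/6!
= 6227020800/720
= 8648640

P(13,7) = 8648640


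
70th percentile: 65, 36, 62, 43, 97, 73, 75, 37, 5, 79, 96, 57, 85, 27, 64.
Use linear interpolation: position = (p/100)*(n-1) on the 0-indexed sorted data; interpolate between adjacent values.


Sorted: 5, 27, 36, 37, 43, 57, 62, 64, 65, 73, 75, 79, 85, 96, 97
n = 15
Index = 70/100 * 14 = 9.8000
Lower = data[9] = 73, Upper = data[10] = 75
P70 = 73 + 0.8000*(2) = 74.6000

P70 = 74.6000


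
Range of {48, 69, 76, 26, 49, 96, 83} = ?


Max = 96, Min = 26
Range = 96 - 26 = 70

Range = 70


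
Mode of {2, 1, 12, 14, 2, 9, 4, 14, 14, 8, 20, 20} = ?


Frequencies: 1:1, 2:2, 4:1, 8:1, 9:1, 12:1, 14:3, 20:2
Max frequency = 3
Mode = 14

Mode = 14


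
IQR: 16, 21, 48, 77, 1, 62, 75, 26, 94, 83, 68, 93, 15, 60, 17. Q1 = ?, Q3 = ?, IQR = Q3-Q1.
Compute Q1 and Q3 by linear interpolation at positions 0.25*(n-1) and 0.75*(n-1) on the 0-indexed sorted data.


Sorted: 1, 15, 16, 17, 21, 26, 48, 60, 62, 68, 75, 77, 83, 93, 94
Q1 (25th %ile) = 19.0000
Q3 (75th %ile) = 76.0000
IQR = 76.0000 - 19.0000 = 57.0000

IQR = 57.0000


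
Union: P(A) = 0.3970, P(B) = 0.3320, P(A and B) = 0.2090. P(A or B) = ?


P(A∪B) = 0.3970 + 0.3320 - 0.2090
= 0.7290 - 0.2090
= 0.5200

P(A∪B) = 0.5200


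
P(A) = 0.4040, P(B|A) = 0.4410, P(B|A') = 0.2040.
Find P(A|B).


P(B) = P(B|A)*P(A) + P(B|A')*P(A')
= 0.4410*0.4040 + 0.2040*0.5960
= 0.178164 + 0.121584 = 0.299748
P(A|B) = 0.178164/0.299748 = 0.5944

P(A|B) = 0.5944


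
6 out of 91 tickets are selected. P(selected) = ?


P = 6/91 = 0.0659

P = 0.0659


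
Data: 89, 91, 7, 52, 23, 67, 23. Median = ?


Sorted: 7, 23, 23, 52, 67, 89, 91
n = 7 (odd)
Middle value = 52

Median = 52


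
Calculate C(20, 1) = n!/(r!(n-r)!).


C(20,1) = 20!/(1! × 19!)
= 2432902008176640000/(1 × 121645100408832000)
= 20

C(20,1) = 20


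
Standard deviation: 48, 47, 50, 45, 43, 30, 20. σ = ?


Mean = 40.4286
Variance = 106.5306
SD = sqrt(106.5306) = 10.3214

SD = 10.3214


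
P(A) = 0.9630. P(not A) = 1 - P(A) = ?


P(not A) = 1 - 0.9630 = 0.0370

P(not A) = 0.0370


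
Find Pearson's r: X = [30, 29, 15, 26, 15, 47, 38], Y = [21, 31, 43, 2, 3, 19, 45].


Mean X = 28.5714, Mean Y = 23.4286
SD X = 10.728562, SD Y = 16.070000
Cov = 26.897959
r = 26.897959/(10.728562*16.070000) = 0.1560

r = 0.1560


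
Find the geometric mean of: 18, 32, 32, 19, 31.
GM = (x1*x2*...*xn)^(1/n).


Product = 18 × 32 × 32 × 19 × 31 = 10856448
GM = 10856448^(1/5) = 25.5351

GM = 25.5351


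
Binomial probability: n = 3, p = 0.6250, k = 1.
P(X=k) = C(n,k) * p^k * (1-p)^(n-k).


C(3,1) = 3
p^1 = 0.625000
(1-p)^2 = 0.140625
P = 3 * 0.625000 * 0.140625 = 0.2637

P(X=1) = 0.2637


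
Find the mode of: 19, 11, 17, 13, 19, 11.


Frequencies: 11:2, 13:1, 17:1, 19:2
Max frequency = 2
Mode = 11, 19

Mode = 11, 19


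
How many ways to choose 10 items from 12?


C(12,10) = 12!/(10! × 2!)
= 479001600/(3628800 × 2)
= 66

C(12,10) = 66


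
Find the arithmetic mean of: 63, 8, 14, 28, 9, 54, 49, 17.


Sum = 63 + 8 + 14 + 28 + 9 + 54 + 49 + 17 = 242
n = 8
Mean = 242/8 = 30.2500

Mean = 30.2500


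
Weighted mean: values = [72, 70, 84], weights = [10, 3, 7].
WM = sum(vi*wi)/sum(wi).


Numerator = 72*10 + 70*3 + 84*7 = 1518
Denominator = 10 + 3 + 7 = 20
WM = 1518/20 = 75.9000

WM = 75.9000


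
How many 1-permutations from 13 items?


P(13,1) = 13!/12!
= 6227020800/479001600
= 13

P(13,1) = 13


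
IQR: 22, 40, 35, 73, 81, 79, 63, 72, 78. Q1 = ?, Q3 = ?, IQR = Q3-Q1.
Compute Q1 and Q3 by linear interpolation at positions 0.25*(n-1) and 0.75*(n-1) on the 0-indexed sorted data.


Sorted: 22, 35, 40, 63, 72, 73, 78, 79, 81
Q1 (25th %ile) = 40.0000
Q3 (75th %ile) = 78.0000
IQR = 78.0000 - 40.0000 = 38.0000

IQR = 38.0000


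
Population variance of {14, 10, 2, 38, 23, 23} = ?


Mean = 18.3333
Squared deviations: 18.7778, 69.4444, 266.7778, 386.7778, 21.7778, 21.7778
Sum = 785.3333
Variance = 785.3333/6 = 130.8889

Variance = 130.8889


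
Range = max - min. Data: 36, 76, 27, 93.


Max = 93, Min = 27
Range = 93 - 27 = 66

Range = 66


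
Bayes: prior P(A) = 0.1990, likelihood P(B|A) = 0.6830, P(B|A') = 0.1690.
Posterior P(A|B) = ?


P(B) = P(B|A)*P(A) + P(B|A')*P(A')
= 0.6830*0.1990 + 0.1690*0.8010
= 0.135917 + 0.135369 = 0.271286
P(A|B) = 0.135917/0.271286 = 0.5010

P(A|B) = 0.5010


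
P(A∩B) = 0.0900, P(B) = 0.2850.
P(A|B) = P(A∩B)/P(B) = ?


P(A|B) = 0.0900/0.2850 = 0.3158

P(A|B) = 0.3158


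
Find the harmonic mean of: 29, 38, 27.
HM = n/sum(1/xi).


Sum of reciprocals = 1/29 + 1/38 + 1/27 = 0.097836
HM = 3/0.097836 = 30.6637

HM = 30.6637


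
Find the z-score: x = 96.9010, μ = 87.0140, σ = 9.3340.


z = (96.9010 - 87.0140)/9.3340
= 9.8870/9.3340
= 1.0592

z = 1.0592


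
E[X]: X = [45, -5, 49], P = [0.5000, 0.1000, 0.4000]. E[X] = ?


E[X] = 45*0.5000 - 5*0.1000 + 49*0.4000
= 22.5000 - 0.5000 + 19.6000
= 41.6000

E[X] = 41.6000


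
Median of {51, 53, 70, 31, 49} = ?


Sorted: 31, 49, 51, 53, 70
n = 5 (odd)
Middle value = 51

Median = 51


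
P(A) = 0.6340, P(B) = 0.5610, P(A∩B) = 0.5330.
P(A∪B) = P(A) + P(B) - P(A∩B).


P(A∪B) = 0.6340 + 0.5610 - 0.5330
= 1.1950 - 0.5330
= 0.6620

P(A∪B) = 0.6620


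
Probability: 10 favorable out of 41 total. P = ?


P = 10/41 = 0.2439

P = 0.2439


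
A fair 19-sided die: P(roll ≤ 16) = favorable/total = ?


Favorable outcomes (roll ≤ 16): 16
Total outcomes = 19
P = 16/19 = 0.8421

P = 0.8421


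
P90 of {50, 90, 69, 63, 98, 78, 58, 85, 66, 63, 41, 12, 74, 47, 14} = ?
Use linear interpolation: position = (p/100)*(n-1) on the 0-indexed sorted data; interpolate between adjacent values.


Sorted: 12, 14, 41, 47, 50, 58, 63, 63, 66, 69, 74, 78, 85, 90, 98
n = 15
Index = 90/100 * 14 = 12.6000
Lower = data[12] = 85, Upper = data[13] = 90
P90 = 85 + 0.6000*(5) = 88.0000

P90 = 88.0000


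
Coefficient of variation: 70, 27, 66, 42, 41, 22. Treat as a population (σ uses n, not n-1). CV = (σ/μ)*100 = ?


Mean = 44.6667
SD = 17.9969
CV = (17.9969/44.6667)*100 = 40.2916%

CV = 40.2916%


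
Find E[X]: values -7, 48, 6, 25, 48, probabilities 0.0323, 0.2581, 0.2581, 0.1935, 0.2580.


E[X] = -7*0.0323 + 48*0.2581 + 6*0.2581 + 25*0.1935 + 48*0.2580
= -0.2261 + 12.3888 + 1.5486 + 4.8375 + 12.3840
= 30.9328

E[X] = 30.9328


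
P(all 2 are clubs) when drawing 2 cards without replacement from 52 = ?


P(all clubs) = (13/52) × (12/51)
= 0.0588

P = 0.0588


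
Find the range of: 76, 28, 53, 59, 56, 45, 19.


Max = 76, Min = 19
Range = 76 - 19 = 57

Range = 57


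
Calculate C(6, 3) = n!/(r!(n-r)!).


C(6,3) = 6!/(3! × 3!)
= 720/(6 × 6)
= 20

C(6,3) = 20


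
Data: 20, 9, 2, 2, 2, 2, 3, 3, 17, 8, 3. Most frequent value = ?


Frequencies: 2:4, 3:3, 8:1, 9:1, 17:1, 20:1
Max frequency = 4
Mode = 2

Mode = 2
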